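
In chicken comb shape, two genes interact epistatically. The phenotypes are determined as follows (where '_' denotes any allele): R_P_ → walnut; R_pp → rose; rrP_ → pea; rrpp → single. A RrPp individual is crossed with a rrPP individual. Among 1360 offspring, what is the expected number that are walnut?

Cross: RrPp × rrPP — consider each gene separately:
R gene: Rr × rr → 2 Rr, 2 rr → 2 R_ : 2 rr (out of 4)
P gene: Pp × PP → 2 PP, 2 Pp → 4 P_ (out of 4)
Genotype classes (out of 4 × 4 = 16): R_P_ = 2×4 = 8; rrP_ = 2×4 = 8
Apply the phenotype rules: R_P_ (8) → walnut; rrP_ (8) → pea
Phenotype counts (out of 16): 8 walnut, 8 pea
walnut: 8 out of 16 → fraction 1/2
Expected count = 1/2 × 1360 = 680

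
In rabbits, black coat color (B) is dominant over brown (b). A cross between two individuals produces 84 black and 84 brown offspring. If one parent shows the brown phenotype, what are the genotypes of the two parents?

Observed offspring: 84 black, 84 brown
The observed ratio simplifies to 1:1. One parent shows brown, so its genotype must be bb. A 1:1 offspring split requires the other parent to be heterozygous (Bb).
Parent genotypes: bb × Bb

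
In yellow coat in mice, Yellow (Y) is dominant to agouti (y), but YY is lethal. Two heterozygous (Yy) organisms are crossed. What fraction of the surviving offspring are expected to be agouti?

Cross: Yy × Yy
Punnett square offspring (before lethality): 1 YY, 2 Yy, 1 yy
The YY genotype is lethal (embryos die); surviving offspring: 2 Yy, 1 yy
agouti: 1 out of 3
Probability: 1/3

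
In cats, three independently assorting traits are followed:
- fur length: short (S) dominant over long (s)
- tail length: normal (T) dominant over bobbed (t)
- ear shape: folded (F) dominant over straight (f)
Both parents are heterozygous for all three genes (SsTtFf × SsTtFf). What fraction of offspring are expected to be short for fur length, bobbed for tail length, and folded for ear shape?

Trihybrid cross: SsTtFf × SsTtFf
Each trait segregates independently with a 3:1 phenotypic ratio, so each gene contributes 3/4 (dominant) or 1/4 (recessive).
Target: short (fur length), bobbed (tail length), folded (ear shape)
Probability = product of independent per-trait probabilities
= 3/4 × 1/4 × 3/4 = 9/64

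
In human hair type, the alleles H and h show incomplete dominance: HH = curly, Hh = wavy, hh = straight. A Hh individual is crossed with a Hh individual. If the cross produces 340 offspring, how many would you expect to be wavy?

Punnett square for Hh × Hh:
Offspring genotypes: 1 HH, 2 Hh, 1 hh
Phenotype counts: 1 curly, 2 wavy, 1 straight
wavy: 2 out of 4 → fraction 1/2
Expected count = 1/2 × 340 = 170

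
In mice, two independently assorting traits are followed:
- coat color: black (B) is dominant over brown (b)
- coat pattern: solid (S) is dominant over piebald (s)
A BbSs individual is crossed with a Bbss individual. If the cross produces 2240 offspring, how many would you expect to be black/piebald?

Dihybrid cross BbSs × Bbss — consider each gene separately:
coat color: Bb × Bb → 1 BB, 2 Bb, 1 bb → 3 B_ : 1 bb (out of 4)
coat pattern: Ss × ss → 2 Ss, 2 ss → 2 S_ : 2 ss (out of 4)
Combine (counts out of 4 × 4 = 16): black/solid (B_S_) = 3×2 = 6; black/piebald (B_ss) = 3×2 = 6; brown/solid (bbS_) = 1×2 = 2; brown/piebald (bbss) = 1×2 = 2
Phenotype counts (out of 16): 6 black/solid, 6 black/piebald, 2 brown/solid, 2 brown/piebald
black/piebald: 6 out of 16 → fraction 3/8
Expected count = 3/8 × 2240 = 840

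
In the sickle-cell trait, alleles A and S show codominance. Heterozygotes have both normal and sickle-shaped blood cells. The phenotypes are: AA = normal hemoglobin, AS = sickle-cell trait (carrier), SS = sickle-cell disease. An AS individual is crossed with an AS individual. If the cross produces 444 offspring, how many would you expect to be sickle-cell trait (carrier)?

Punnett square for AS × AS:
Offspring genotypes: 1 AA, 2 AS, 1 SS
Phenotype counts: 1 normal hemoglobin, 2 sickle-cell trait (carrier), 1 sickle-cell disease
sickle-cell trait (carrier): 2 out of 4 → fraction 1/2
Expected count = 1/2 × 444 = 222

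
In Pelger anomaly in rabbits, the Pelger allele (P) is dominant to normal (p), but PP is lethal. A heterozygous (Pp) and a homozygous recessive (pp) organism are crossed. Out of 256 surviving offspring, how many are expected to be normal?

Cross: Pp × pp
Punnett square offspring (before lethality): 2 Pp, 2 pp
No PP offspring are produced in this cross.
normal: 2 out of 4 → fraction 1/2
Expected count = 1/2 × 256 = 128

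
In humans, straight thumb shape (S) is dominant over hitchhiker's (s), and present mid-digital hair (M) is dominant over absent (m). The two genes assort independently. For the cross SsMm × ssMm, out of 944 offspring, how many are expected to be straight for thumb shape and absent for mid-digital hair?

Dihybrid cross SsMm × ssMm — consider each gene separately:
thumb shape: Ss × ss → 2 Ss, 2 ss → 2 S_ : 2 ss (out of 4)
mid-digital hair: Mm × Mm → 1 MM, 2 Mm, 1 mm → 3 M_ : 1 mm (out of 4)
Looking for: straight (S_) and absent (mm)
P(straight) = 2/4, P(absent) = 1/4
P(both) = 2/4 × 1/4 = 2/16 = 1/8
Expected count = 1/8 × 944 = 118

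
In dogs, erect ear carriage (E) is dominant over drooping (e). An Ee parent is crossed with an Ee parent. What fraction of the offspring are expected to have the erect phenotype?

Punnett square for Ee × Ee:
Offspring genotypes: 1 EE, 2 Ee, 1 ee
Total offspring: 4
Count with target: 3
Probability: 3/4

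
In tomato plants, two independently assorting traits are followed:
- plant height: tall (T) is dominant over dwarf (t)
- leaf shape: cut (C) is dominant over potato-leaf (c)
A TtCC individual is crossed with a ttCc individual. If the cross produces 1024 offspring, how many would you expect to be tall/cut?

Dihybrid cross TtCC × ttCc — consider each gene separately:
plant height: Tt × tt → 2 Tt, 2 tt → 2 T_ : 2 tt (out of 4)
leaf shape: CC × Cc → 2 CC, 2 Cc → 4 C_ (out of 4)
Combine (counts out of 4 × 4 = 16): tall/cut (T_C_) = 2×4 = 8; dwarf/cut (ttC_) = 2×4 = 8
Phenotype counts (out of 16): 8 tall/cut, 8 dwarf/cut
tall/cut: 8 out of 16 → fraction 1/2
Expected count = 1/2 × 1024 = 512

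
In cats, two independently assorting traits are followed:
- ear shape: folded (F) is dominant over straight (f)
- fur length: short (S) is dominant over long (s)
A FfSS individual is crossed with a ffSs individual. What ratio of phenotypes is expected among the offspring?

Dihybrid cross FfSS × ffSs — consider each gene separately:
ear shape: Ff × ff → 2 Ff, 2 ff → 2 F_ : 2 ff (out of 4)
fur length: SS × Ss → 2 SS, 2 Ss → 4 S_ (out of 4)
Combine (counts out of 4 × 4 = 16): folded/short (F_S_) = 2×4 = 8; straight/short (ffS_) = 2×4 = 8
Phenotype counts (out of 16): 8 folded/short, 8 straight/short
Ratio: 1 folded/short : 1 straight/short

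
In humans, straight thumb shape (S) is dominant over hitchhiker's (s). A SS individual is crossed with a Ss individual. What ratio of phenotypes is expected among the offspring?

Punnett square for SS × Ss:
Offspring genotypes: 2 SS, 2 Ss
straight: 4, hitchhiker's: 0
Ratio: all straight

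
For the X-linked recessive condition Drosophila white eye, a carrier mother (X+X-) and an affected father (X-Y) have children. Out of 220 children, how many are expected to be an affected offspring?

Cross: X+X- × X-Y
Offspring: 1 X+X-, 1 X+Y, 1 X-X-, 1 X-Y
Probability of an affected offspring: 2/4 = 1/2
Expected count = 1/2 × 220 = 110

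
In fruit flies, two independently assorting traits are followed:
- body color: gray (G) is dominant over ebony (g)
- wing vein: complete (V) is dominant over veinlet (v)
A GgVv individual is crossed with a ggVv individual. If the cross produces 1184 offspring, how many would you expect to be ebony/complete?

Dihybrid cross GgVv × ggVv — consider each gene separately:
body color: Gg × gg → 2 Gg, 2 gg → 2 G_ : 2 gg (out of 4)
wing vein: Vv × Vv → 1 VV, 2 Vv, 1 vv → 3 V_ : 1 vv (out of 4)
Combine (counts out of 4 × 4 = 16): gray/complete (G_V_) = 2×3 = 6; gray/veinlet (G_vv) = 2×1 = 2; ebony/complete (ggV_) = 2×3 = 6; ebony/veinlet (ggvv) = 2×1 = 2
Phenotype counts (out of 16): 6 gray/complete, 2 gray/veinlet, 6 ebony/complete, 2 ebony/veinlet
ebony/complete: 6 out of 16 → fraction 3/8
Expected count = 3/8 × 1184 = 444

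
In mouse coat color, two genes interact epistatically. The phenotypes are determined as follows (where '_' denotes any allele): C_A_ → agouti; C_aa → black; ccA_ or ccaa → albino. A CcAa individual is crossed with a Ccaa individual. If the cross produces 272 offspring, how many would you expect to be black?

Cross: CcAa × Ccaa — consider each gene separately:
C gene: Cc × Cc → 1 CC, 2 Cc, 1 cc → 3 C_ : 1 cc (out of 4)
A gene: Aa × aa → 2 Aa, 2 aa → 2 A_ : 2 aa (out of 4)
Genotype classes (out of 4 × 4 = 16): C_A_ = 3×2 = 6; C_aa = 3×2 = 6; ccA_ = 1×2 = 2; ccaa = 1×2 = 2
Apply the phenotype rules: C_A_ (6) → agouti; C_aa (6) → black; ccA_ (2) + ccaa (2) → albino
Phenotype counts (out of 16): 6 agouti, 6 black, 4 albino
black: 6 out of 16 → fraction 3/8
Expected count = 3/8 × 272 = 102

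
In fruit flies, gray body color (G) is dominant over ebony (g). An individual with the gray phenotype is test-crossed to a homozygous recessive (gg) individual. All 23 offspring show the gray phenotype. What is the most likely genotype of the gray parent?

Test cross: ? × gg
All offspring are gray.
If the unknown parent were heterozygous (Gg), about half of 23 offspring would be ebony; none are. The unknown parent is most likely homozygous dominant (GG).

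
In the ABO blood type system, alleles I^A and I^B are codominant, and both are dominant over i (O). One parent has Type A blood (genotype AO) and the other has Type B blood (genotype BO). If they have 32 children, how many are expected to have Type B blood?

Cross: AO × BO
Possible offspring genotypes: 1 AB, 1 AO, 1 BO, 1 OO
Blood type counts: 1 Type AB, 1 Type A, 1 Type B, 1 Type O
Probability of Type B: 1/4
Expected count = 1/4 × 32 = 8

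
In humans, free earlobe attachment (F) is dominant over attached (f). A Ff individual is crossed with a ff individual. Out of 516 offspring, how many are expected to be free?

Punnett square for Ff × ff:
Offspring genotypes: 2 Ff, 2 ff
free: 2, attached: 2
free: 2 out of 4 → fraction 1/2
Expected count = 1/2 × 516 = 258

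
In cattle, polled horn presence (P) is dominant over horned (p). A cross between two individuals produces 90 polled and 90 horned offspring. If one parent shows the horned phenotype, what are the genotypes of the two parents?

Observed offspring: 90 polled, 90 horned
The observed ratio simplifies to 1:1. One parent shows horned, so its genotype must be pp. A 1:1 offspring split requires the other parent to be heterozygous (Pp).
Parent genotypes: pp × Pp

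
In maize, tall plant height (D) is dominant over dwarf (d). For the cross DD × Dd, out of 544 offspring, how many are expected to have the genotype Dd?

Punnett square for DD × Dd:
Offspring genotypes: 2 DD, 2 Dd
Total offspring: 4
Count with target: 2
Probability: 2/4 = 1/2
Expected count = 1/2 × 544 = 272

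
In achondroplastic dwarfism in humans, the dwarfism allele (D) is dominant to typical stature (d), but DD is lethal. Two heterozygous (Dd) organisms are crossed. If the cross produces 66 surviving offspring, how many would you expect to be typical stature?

Cross: Dd × Dd
Punnett square offspring (before lethality): 1 DD, 2 Dd, 1 dd
The DD genotype is lethal (embryos die); surviving offspring: 2 Dd, 1 dd
typical stature: 1 out of 3 → fraction 1/3
Expected count = 1/3 × 66 = 22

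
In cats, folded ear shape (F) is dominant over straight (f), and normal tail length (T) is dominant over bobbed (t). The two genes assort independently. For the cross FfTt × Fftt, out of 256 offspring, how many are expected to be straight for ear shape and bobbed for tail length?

Dihybrid cross FfTt × Fftt — consider each gene separately:
ear shape: Ff × Ff → 1 FF, 2 Ff, 1 ff → 3 F_ : 1 ff (out of 4)
tail length: Tt × tt → 2 Tt, 2 tt → 2 T_ : 2 tt (out of 4)
Looking for: straight (ff) and bobbed (tt)
P(straight) = 1/4, P(bobbed) = 2/4
P(both) = 1/4 × 2/4 = 2/16 = 1/8
Expected count = 1/8 × 256 = 32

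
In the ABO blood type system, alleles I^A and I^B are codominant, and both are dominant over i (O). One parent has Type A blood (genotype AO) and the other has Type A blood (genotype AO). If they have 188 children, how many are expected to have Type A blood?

Cross: AO × AO
Possible offspring genotypes: 1 AA, 2 AO, 1 OO
Blood type counts: 3 Type A, 1 Type O
Probability of Type A: 3/4
Expected count = 3/4 × 188 = 141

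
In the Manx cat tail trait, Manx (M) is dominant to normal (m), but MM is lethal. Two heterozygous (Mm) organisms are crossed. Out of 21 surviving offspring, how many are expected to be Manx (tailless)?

Cross: Mm × Mm
Punnett square offspring (before lethality): 1 MM, 2 Mm, 1 mm
The MM genotype is lethal (embryos die); surviving offspring: 2 Mm, 1 mm
Manx (tailless): 2 out of 3 → fraction 2/3
Expected count = 2/3 × 21 = 14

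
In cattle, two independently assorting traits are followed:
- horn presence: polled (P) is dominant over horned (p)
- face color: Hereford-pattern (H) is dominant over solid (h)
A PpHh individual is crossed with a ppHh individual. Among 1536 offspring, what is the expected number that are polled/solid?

Dihybrid cross PpHh × ppHh — consider each gene separately:
horn presence: Pp × pp → 2 Pp, 2 pp → 2 P_ : 2 pp (out of 4)
face color: Hh × Hh → 1 HH, 2 Hh, 1 hh → 3 H_ : 1 hh (out of 4)
Combine (counts out of 4 × 4 = 16): polled/Hereford-pattern (P_H_) = 2×3 = 6; polled/solid (P_hh) = 2×1 = 2; horned/Hereford-pattern (ppH_) = 2×3 = 6; horned/solid (pphh) = 2×1 = 2
Phenotype counts (out of 16): 6 polled/Hereford-pattern, 2 polled/solid, 6 horned/Hereford-pattern, 2 horned/solid
polled/solid: 2 out of 16 → fraction 1/8
Expected count = 1/8 × 1536 = 192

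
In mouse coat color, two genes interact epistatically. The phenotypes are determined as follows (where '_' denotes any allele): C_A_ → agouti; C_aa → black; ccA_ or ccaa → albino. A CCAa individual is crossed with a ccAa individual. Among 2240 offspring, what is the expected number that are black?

Cross: CCAa × ccAa — consider each gene separately:
C gene: CC × cc → 4 Cc → 4 C_ (out of 4)
A gene: Aa × Aa → 1 AA, 2 Aa, 1 aa → 3 A_ : 1 aa (out of 4)
Genotype classes (out of 4 × 4 = 16): C_A_ = 4×3 = 12; C_aa = 4×1 = 4
Apply the phenotype rules: C_A_ (12) → agouti; C_aa (4) → black
Phenotype counts (out of 16): 12 agouti, 4 black
black: 4 out of 16 → fraction 1/4
Expected count = 1/4 × 2240 = 560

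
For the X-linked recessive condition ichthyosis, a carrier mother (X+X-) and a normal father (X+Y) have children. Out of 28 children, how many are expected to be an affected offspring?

Cross: X+X- × X+Y
Offspring: 1 X+X+, 1 X+Y, 1 X+X-, 1 X-Y
Probability of an affected offspring: 1/4
Expected count = 1/4 × 28 = 7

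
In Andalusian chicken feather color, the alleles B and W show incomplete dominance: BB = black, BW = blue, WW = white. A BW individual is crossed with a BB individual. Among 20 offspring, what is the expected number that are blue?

Punnett square for BW × BB:
Offspring genotypes: 2 BB, 2 BW
Phenotype counts: 2 black, 2 blue
blue: 2 out of 4 → fraction 1/2
Expected count = 1/2 × 20 = 10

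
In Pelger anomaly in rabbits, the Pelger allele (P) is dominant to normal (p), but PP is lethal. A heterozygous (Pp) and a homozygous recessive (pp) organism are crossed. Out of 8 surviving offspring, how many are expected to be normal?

Cross: Pp × pp
Punnett square offspring (before lethality): 2 Pp, 2 pp
No PP offspring are produced in this cross.
normal: 2 out of 4 → fraction 1/2
Expected count = 1/2 × 8 = 4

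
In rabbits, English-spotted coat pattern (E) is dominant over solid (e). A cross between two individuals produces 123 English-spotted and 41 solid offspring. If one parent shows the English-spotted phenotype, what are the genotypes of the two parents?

Observed offspring: 123 English-spotted, 41 solid
The observed ratio simplifies to 3:1. Solid (ee) offspring appear, so each parent must contribute one e allele. The parent stated to show English-spotted carries E, so it is Ee. The other parent is then either Ee or ee: Ee × ee would give a 1:1 split, whereas Ee × Ee gives 3:1 — matching the data. So both parents are heterozygous (Ee × Ee).
Parent genotypes: Ee × Ee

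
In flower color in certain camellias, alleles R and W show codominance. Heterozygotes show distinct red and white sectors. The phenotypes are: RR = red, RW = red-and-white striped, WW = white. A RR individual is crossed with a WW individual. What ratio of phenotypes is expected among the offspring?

Punnett square for RR × WW:
Offspring genotypes: 4 RW
Phenotype counts: 4 red-and-white striped
Ratio: all red-and-white striped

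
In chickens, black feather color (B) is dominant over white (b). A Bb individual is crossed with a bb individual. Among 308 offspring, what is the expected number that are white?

Punnett square for Bb × bb:
Offspring genotypes: 2 Bb, 2 bb
black: 2, white: 2
white: 2 out of 4 → fraction 1/2
Expected count = 1/2 × 308 = 154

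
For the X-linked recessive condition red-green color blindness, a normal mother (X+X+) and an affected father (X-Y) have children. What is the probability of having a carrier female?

Cross: X+X+ × X-Y
Offspring: 2 X+X-, 2 X+Y
Probability of a carrier female: 2/4 = 1/2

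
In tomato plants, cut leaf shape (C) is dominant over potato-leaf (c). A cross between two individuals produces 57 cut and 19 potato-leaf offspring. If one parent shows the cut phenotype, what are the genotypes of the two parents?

Observed offspring: 57 cut, 19 potato-leaf
The observed ratio simplifies to 3:1. Potato-leaf (cc) offspring appear, so each parent must contribute one c allele. The parent stated to show cut carries C, so it is Cc. The other parent is then either Cc or cc: Cc × cc would give a 1:1 split, whereas Cc × Cc gives 3:1 — matching the data. So both parents are heterozygous (Cc × Cc).
Parent genotypes: Cc × Cc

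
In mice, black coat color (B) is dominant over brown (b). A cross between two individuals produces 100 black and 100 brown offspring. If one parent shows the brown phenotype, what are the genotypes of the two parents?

Observed offspring: 100 black, 100 brown
The observed ratio simplifies to 1:1. One parent shows brown, so its genotype must be bb. A 1:1 offspring split requires the other parent to be heterozygous (Bb).
Parent genotypes: bb × Bb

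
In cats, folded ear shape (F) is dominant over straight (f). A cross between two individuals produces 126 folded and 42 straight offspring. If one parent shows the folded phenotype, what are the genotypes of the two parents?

Observed offspring: 126 folded, 42 straight
The observed ratio simplifies to 3:1. Straight (ff) offspring appear, so each parent must contribute one f allele. The parent stated to show folded carries F, so it is Ff. The other parent is then either Ff or ff: Ff × ff would give a 1:1 split, whereas Ff × Ff gives 3:1 — matching the data. So both parents are heterozygous (Ff × Ff).
Parent genotypes: Ff × Ff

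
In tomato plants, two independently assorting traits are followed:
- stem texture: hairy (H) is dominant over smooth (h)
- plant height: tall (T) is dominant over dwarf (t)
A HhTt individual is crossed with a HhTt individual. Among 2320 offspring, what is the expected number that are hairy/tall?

Dihybrid cross HhTt × HhTt — consider each gene separately:
stem texture: Hh × Hh → 1 HH, 2 Hh, 1 hh → 3 H_ : 1 hh (out of 4)
plant height: Tt × Tt → 1 TT, 2 Tt, 1 tt → 3 T_ : 1 tt (out of 4)
Combine (counts out of 4 × 4 = 16): hairy/tall (H_T_) = 3×3 = 9; hairy/dwarf (H_tt) = 3×1 = 3; smooth/tall (hhT_) = 1×3 = 3; smooth/dwarf (hhtt) = 1×1 = 1
Phenotype counts (out of 16): 9 hairy/tall, 3 hairy/dwarf, 3 smooth/tall, 1 smooth/dwarf
hairy/tall: 9 out of 16 → fraction 9/16
Expected count = 9/16 × 2320 = 1305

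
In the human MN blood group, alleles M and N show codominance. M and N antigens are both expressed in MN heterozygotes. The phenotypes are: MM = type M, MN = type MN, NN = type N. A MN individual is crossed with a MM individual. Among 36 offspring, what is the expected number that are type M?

Punnett square for MN × MM:
Offspring genotypes: 2 MM, 2 MN
Phenotype counts: 2 type M, 2 type MN
type M: 2 out of 4 → fraction 1/2
Expected count = 1/2 × 36 = 18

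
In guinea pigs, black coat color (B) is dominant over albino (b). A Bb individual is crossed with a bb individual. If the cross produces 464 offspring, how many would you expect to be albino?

Punnett square for Bb × bb:
Offspring genotypes: 2 Bb, 2 bb
black: 2, albino: 2
albino: 2 out of 4 → fraction 1/2
Expected count = 1/2 × 464 = 232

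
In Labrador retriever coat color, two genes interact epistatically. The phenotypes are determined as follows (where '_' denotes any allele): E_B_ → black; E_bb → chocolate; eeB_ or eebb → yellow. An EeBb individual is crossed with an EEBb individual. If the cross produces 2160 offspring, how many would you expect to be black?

Cross: EeBb × EEBb — consider each gene separately:
E gene: Ee × EE → 2 EE, 2 Ee → 4 E_ (out of 4)
B gene: Bb × Bb → 1 BB, 2 Bb, 1 bb → 3 B_ : 1 bb (out of 4)
Genotype classes (out of 4 × 4 = 16): E_B_ = 4×3 = 12; E_bb = 4×1 = 4
Apply the phenotype rules: E_B_ (12) → black; E_bb (4) → chocolate
Phenotype counts (out of 16): 12 black, 4 chocolate
black: 12 out of 16 → fraction 3/4
Expected count = 3/4 × 2160 = 1620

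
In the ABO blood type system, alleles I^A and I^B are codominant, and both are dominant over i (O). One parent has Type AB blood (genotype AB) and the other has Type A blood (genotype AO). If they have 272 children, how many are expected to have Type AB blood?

Cross: AB × AO
Possible offspring genotypes: 1 AA, 1 AO, 1 AB, 1 BO
Blood type counts: 2 Type A, 1 Type AB, 1 Type B
Probability of Type AB: 1/4
Expected count = 1/4 × 272 = 68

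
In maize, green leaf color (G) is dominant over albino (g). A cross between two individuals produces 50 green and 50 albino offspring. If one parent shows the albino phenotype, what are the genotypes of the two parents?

Observed offspring: 50 green, 50 albino
The observed ratio simplifies to 1:1. One parent shows albino, so its genotype must be gg. A 1:1 offspring split requires the other parent to be heterozygous (Gg).
Parent genotypes: gg × Gg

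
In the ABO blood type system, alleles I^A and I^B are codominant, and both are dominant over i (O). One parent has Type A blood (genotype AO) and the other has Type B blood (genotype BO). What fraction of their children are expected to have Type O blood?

Cross: AO × BO
Possible offspring genotypes: 1 AB, 1 AO, 1 BO, 1 OO
Blood type counts: 1 Type AB, 1 Type A, 1 Type B, 1 Type O
Probability of Type O: 1/4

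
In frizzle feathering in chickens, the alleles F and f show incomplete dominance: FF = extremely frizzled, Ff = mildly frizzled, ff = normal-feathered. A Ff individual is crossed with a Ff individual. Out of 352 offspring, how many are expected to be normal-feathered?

Punnett square for Ff × Ff:
Offspring genotypes: 1 FF, 2 Ff, 1 ff
Phenotype counts: 1 extremely frizzled, 2 mildly frizzled, 1 normal-feathered
normal-feathered: 1 out of 4 → fraction 1/4
Expected count = 1/4 × 352 = 88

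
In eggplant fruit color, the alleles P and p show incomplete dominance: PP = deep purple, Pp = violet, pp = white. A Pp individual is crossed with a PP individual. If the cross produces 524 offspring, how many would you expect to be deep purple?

Punnett square for Pp × PP:
Offspring genotypes: 2 PP, 2 Pp
Phenotype counts: 2 deep purple, 2 violet
deep purple: 2 out of 4 → fraction 1/2
Expected count = 1/2 × 524 = 262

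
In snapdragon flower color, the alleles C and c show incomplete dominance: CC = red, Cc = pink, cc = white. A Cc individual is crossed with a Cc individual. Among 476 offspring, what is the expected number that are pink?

Punnett square for Cc × Cc:
Offspring genotypes: 1 CC, 2 Cc, 1 cc
Phenotype counts: 1 red, 2 pink, 1 white
pink: 2 out of 4 → fraction 1/2
Expected count = 1/2 × 476 = 238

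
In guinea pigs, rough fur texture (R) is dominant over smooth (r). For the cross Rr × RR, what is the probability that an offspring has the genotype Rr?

Punnett square for Rr × RR:
Offspring genotypes: 2 RR, 2 Rr
Total offspring: 4
Count with target: 2
Probability: 2/4 = 1/2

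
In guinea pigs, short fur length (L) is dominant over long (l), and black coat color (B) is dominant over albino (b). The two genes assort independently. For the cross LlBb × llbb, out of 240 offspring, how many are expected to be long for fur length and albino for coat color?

Dihybrid cross LlBb × llbb — consider each gene separately:
fur length: Ll × ll → 2 Ll, 2 ll → 2 L_ : 2 ll (out of 4)
coat color: Bb × bb → 2 Bb, 2 bb → 2 B_ : 2 bb (out of 4)
Looking for: long (ll) and albino (bb)
P(long) = 2/4, P(albino) = 2/4
P(both) = 2/4 × 2/4 = 4/16 = 1/4
Expected count = 1/4 × 240 = 60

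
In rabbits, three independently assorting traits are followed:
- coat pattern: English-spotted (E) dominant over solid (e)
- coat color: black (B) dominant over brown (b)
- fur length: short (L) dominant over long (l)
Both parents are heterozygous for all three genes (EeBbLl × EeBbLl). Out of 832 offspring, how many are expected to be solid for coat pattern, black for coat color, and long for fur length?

Trihybrid cross: EeBbLl × EeBbLl
Each trait segregates independently with a 3:1 phenotypic ratio, so each gene contributes 3/4 (dominant) or 1/4 (recessive).
Target: solid (coat pattern), black (coat color), long (fur length)
Probability = product of independent per-trait probabilities
= 1/4 × 3/4 × 1/4 = 3/64
Expected count = 3/64 × 832 = 39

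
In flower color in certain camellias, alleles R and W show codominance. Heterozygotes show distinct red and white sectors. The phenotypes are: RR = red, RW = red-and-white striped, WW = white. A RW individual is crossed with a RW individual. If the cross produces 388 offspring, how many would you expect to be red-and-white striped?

Punnett square for RW × RW:
Offspring genotypes: 1 RR, 2 RW, 1 WW
Phenotype counts: 1 red, 2 red-and-white striped, 1 white
red-and-white striped: 2 out of 4 → fraction 1/2
Expected count = 1/2 × 388 = 194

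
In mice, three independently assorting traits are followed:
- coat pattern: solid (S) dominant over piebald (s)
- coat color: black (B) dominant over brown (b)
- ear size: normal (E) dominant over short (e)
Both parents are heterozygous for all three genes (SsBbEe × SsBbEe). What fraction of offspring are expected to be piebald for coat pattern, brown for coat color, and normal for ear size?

Trihybrid cross: SsBbEe × SsBbEe
Each trait segregates independently with a 3:1 phenotypic ratio, so each gene contributes 3/4 (dominant) or 1/4 (recessive).
Target: piebald (coat pattern), brown (coat color), normal (ear size)
Probability = product of independent per-trait probabilities
= 1/4 × 1/4 × 3/4 = 3/64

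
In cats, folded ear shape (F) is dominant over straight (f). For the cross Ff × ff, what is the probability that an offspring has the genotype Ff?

Punnett square for Ff × ff:
Offspring genotypes: 2 Ff, 2 ff
Total offspring: 4
Count with target: 2
Probability: 2/4 = 1/2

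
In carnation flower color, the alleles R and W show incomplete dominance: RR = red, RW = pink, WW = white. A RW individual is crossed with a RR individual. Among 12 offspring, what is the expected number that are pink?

Punnett square for RW × RR:
Offspring genotypes: 2 RR, 2 RW
Phenotype counts: 2 red, 2 pink
pink: 2 out of 4 → fraction 1/2
Expected count = 1/2 × 12 = 6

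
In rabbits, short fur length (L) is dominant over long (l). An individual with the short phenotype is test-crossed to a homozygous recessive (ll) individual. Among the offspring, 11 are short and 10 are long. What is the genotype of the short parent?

Test cross: ? × ll
Offspring: 11 short, 10 long — approximately 1:1.
A 1:1 ratio in a test cross indicates the unknown parent is heterozygous (Ll).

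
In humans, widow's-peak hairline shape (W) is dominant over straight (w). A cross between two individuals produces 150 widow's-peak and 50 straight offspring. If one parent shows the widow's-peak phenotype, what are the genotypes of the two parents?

Observed offspring: 150 widow's-peak, 50 straight
The observed ratio simplifies to 3:1. Straight (ww) offspring appear, so each parent must contribute one w allele. The parent stated to show widow's-peak carries W, so it is Ww. The other parent is then either Ww or ww: Ww × ww would give a 1:1 split, whereas Ww × Ww gives 3:1 — matching the data. So both parents are heterozygous (Ww × Ww).
Parent genotypes: Ww × Ww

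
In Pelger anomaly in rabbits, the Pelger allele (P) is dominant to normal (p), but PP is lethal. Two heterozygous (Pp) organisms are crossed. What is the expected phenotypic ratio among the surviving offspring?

Cross: Pp × Pp
Punnett square offspring (before lethality): 1 PP, 2 Pp, 1 pp
The PP genotype is lethal (embryos die); surviving offspring: 2 Pp, 1 pp
Ratio: 2 Pelger : 1 normal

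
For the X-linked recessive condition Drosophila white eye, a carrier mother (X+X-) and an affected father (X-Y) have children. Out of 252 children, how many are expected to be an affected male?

Cross: X+X- × X-Y
Offspring: 1 X+X-, 1 X+Y, 1 X-X-, 1 X-Y
Probability of an affected male: 1/4
Expected count = 1/4 × 252 = 63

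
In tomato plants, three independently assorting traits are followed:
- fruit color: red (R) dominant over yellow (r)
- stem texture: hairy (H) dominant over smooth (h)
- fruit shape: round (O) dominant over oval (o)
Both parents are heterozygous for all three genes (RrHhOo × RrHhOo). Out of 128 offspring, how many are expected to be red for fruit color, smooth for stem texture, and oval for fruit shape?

Trihybrid cross: RrHhOo × RrHhOo
Each trait segregates independently with a 3:1 phenotypic ratio, so each gene contributes 3/4 (dominant) or 1/4 (recessive).
Target: red (fruit color), smooth (stem texture), oval (fruit shape)
Probability = product of independent per-trait probabilities
= 3/4 × 1/4 × 1/4 = 3/64
Expected count = 3/64 × 128 = 6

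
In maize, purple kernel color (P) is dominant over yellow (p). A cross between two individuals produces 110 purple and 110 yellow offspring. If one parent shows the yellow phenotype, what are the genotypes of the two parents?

Observed offspring: 110 purple, 110 yellow
The observed ratio simplifies to 1:1. One parent shows yellow, so its genotype must be pp. A 1:1 offspring split requires the other parent to be heterozygous (Pp).
Parent genotypes: pp × Pp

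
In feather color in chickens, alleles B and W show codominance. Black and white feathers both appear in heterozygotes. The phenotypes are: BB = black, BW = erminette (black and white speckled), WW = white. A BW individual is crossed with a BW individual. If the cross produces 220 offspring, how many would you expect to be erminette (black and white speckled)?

Punnett square for BW × BW:
Offspring genotypes: 1 BB, 2 BW, 1 WW
Phenotype counts: 1 black, 2 erminette (black and white speckled), 1 white
erminette (black and white speckled): 2 out of 4 → fraction 1/2
Expected count = 1/2 × 220 = 110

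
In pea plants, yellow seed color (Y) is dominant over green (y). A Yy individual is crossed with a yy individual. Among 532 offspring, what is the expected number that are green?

Punnett square for Yy × yy:
Offspring genotypes: 2 Yy, 2 yy
yellow: 2, green: 2
green: 2 out of 4 → fraction 1/2
Expected count = 1/2 × 532 = 266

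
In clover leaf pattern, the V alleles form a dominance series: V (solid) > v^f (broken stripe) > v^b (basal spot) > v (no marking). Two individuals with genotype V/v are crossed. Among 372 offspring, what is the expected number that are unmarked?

Cross: V/v × V/v
Allele dominance: V > v^f > v^b > v
Offspring genotypes: 1 V/V, 2 V/v, 1 v/v
Phenotype counts: 3 solid, 1 unmarked
unmarked: 1 out of 4 → fraction 1/4
Expected count = 1/4 × 372 = 93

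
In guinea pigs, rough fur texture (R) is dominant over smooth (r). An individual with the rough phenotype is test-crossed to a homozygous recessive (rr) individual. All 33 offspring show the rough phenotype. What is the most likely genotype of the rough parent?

Test cross: ? × rr
All offspring are rough.
If the unknown parent were heterozygous (Rr), about half of 33 offspring would be smooth; none are. The unknown parent is most likely homozygous dominant (RR).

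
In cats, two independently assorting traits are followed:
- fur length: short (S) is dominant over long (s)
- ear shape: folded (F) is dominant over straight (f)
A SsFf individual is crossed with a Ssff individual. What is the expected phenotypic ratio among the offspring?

Dihybrid cross SsFf × Ssff — consider each gene separately:
fur length: Ss × Ss → 1 SS, 2 Ss, 1 ss → 3 S_ : 1 ss (out of 4)
ear shape: Ff × ff → 2 Ff, 2 ff → 2 F_ : 2 ff (out of 4)
Combine (counts out of 4 × 4 = 16): short/folded (S_F_) = 3×2 = 6; short/straight (S_ff) = 3×2 = 6; long/folded (ssF_) = 1×2 = 2; long/straight (ssff) = 1×2 = 2
Phenotype counts (out of 16): 6 short/folded, 6 short/straight, 2 long/folded, 2 long/straight
Ratio: 3 short/folded : 3 short/straight : 1 long/folded : 1 long/straight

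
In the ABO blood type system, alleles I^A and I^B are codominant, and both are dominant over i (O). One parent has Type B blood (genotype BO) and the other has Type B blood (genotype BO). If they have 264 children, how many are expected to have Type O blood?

Cross: BO × BO
Possible offspring genotypes: 1 BB, 2 BO, 1 OO
Blood type counts: 3 Type B, 1 Type O
Probability of Type O: 1/4
Expected count = 1/4 × 264 = 66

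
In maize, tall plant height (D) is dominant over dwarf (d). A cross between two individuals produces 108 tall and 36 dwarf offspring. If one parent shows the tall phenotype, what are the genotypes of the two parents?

Observed offspring: 108 tall, 36 dwarf
The observed ratio simplifies to 3:1. Dwarf (dd) offspring appear, so each parent must contribute one d allele. The parent stated to show tall carries D, so it is Dd. The other parent is then either Dd or dd: Dd × dd would give a 1:1 split, whereas Dd × Dd gives 3:1 — matching the data. So both parents are heterozygous (Dd × Dd).
Parent genotypes: Dd × Dd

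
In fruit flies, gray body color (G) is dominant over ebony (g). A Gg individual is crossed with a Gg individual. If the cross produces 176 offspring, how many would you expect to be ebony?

Punnett square for Gg × Gg:
Offspring genotypes: 1 GG, 2 Gg, 1 gg
gray: 3, ebony: 1
ebony: 1 out of 4 → fraction 1/4
Expected count = 1/4 × 176 = 44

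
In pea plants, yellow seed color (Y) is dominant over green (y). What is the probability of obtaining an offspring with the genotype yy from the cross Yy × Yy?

Punnett square for Yy × Yy:
Offspring genotypes: 1 YY, 2 Yy, 1 yy
Total offspring: 4
Count with target: 1
Probability: 1/4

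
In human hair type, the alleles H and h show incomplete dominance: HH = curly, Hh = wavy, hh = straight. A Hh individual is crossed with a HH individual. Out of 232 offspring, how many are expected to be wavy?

Punnett square for Hh × HH:
Offspring genotypes: 2 HH, 2 Hh
Phenotype counts: 2 curly, 2 wavy
wavy: 2 out of 4 → fraction 1/2
Expected count = 1/2 × 232 = 116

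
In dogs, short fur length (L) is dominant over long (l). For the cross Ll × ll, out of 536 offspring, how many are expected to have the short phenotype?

Punnett square for Ll × ll:
Offspring genotypes: 2 Ll, 2 ll
Total offspring: 4
Count with target: 2
Probability: 2/4 = 1/2
Expected count = 1/2 × 536 = 268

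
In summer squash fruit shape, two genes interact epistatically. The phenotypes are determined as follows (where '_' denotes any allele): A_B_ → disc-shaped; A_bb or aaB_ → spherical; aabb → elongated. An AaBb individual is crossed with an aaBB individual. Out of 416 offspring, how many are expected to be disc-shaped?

Cross: AaBb × aaBB — consider each gene separately:
A gene: Aa × aa → 2 Aa, 2 aa → 2 A_ : 2 aa (out of 4)
B gene: Bb × BB → 2 BB, 2 Bb → 4 B_ (out of 4)
Genotype classes (out of 4 × 4 = 16): A_B_ = 2×4 = 8; aaB_ = 2×4 = 8
Apply the phenotype rules: A_B_ (8) → disc-shaped; aaB_ (8) → spherical
Phenotype counts (out of 16): 8 disc-shaped, 8 spherical
disc-shaped: 8 out of 16 → fraction 1/2
Expected count = 1/2 × 416 = 208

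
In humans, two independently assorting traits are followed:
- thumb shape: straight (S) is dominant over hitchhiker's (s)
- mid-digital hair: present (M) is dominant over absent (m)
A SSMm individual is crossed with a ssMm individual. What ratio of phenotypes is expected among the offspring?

Dihybrid cross SSMm × ssMm — consider each gene separately:
thumb shape: SS × ss → 4 Ss → 4 S_ (out of 4)
mid-digital hair: Mm × Mm → 1 MM, 2 Mm, 1 mm → 3 M_ : 1 mm (out of 4)
Combine (counts out of 4 × 4 = 16): straight/present (S_M_) = 4×3 = 12; straight/absent (S_mm) = 4×1 = 4
Phenotype counts (out of 16): 12 straight/present, 4 straight/absent
Ratio: 3 straight/present : 1 straight/absent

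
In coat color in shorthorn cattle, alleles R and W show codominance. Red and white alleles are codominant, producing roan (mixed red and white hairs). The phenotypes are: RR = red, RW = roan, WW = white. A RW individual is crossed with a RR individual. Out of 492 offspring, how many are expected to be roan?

Punnett square for RW × RR:
Offspring genotypes: 2 RR, 2 RW
Phenotype counts: 2 red, 2 roan
roan: 2 out of 4 → fraction 1/2
Expected count = 1/2 × 492 = 246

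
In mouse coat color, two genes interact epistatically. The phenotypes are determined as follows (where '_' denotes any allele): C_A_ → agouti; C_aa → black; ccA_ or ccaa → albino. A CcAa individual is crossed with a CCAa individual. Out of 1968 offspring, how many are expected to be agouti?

Cross: CcAa × CCAa — consider each gene separately:
C gene: Cc × CC → 2 CC, 2 Cc → 4 C_ (out of 4)
A gene: Aa × Aa → 1 AA, 2 Aa, 1 aa → 3 A_ : 1 aa (out of 4)
Genotype classes (out of 4 × 4 = 16): C_A_ = 4×3 = 12; C_aa = 4×1 = 4
Apply the phenotype rules: C_A_ (12) → agouti; C_aa (4) → black
Phenotype counts (out of 16): 12 agouti, 4 black
agouti: 12 out of 16 → fraction 3/4
Expected count = 3/4 × 1968 = 1476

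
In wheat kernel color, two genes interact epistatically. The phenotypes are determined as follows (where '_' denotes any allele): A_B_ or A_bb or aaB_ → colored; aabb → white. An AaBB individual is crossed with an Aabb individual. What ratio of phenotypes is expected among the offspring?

Cross: AaBB × Aabb — consider each gene separately:
A gene: Aa × Aa → 1 AA, 2 Aa, 1 aa → 3 A_ : 1 aa (out of 4)
B gene: BB × bb → 4 Bb → 4 B_ (out of 4)
Genotype classes (out of 4 × 4 = 16): A_B_ = 3×4 = 12; aaB_ = 1×4 = 4
Apply the phenotype rules: A_B_ (12) + aaB_ (4) → colored
Phenotype counts (out of 16): 16 colored
Ratio: all colored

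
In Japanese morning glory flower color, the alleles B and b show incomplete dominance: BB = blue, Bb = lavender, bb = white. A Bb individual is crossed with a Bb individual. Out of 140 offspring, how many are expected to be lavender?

Punnett square for Bb × Bb:
Offspring genotypes: 1 BB, 2 Bb, 1 bb
Phenotype counts: 1 blue, 2 lavender, 1 white
lavender: 2 out of 4 → fraction 1/2
Expected count = 1/2 × 140 = 70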